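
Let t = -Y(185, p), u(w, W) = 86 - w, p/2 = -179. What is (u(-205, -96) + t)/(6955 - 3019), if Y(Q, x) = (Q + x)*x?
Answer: -61643/3936 ≈ -15.661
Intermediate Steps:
p = -358 (p = 2*(-179) = -358)
Y(Q, x) = x*(Q + x)
t = -61934 (t = -(-358)*(185 - 358) = -(-358)*(-173) = -1*61934 = -61934)
(u(-205, -96) + t)/(6955 - 3019) = ((86 - 1*(-205)) - 61934)/(6955 - 3019) = ((86 + 205) - 61934)/3936 = (291 - 61934)*(1/3936) = -61643*1/3936 = -61643/3936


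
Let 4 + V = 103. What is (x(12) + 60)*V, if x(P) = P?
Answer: 7128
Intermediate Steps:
V = 99 (V = -4 + 103 = 99)
(x(12) + 60)*V = (12 + 60)*99 = 72*99 = 7128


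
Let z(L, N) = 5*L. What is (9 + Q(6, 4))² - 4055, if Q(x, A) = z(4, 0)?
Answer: -3214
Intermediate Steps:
Q(x, A) = 20 (Q(x, A) = 5*4 = 20)
(9 + Q(6, 4))² - 4055 = (9 + 20)² - 4055 = 29² - 4055 = 841 - 4055 = -3214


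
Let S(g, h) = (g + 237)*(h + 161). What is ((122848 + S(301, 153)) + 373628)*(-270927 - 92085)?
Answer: -241551088896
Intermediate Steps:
S(g, h) = (161 + h)*(237 + g) (S(g, h) = (237 + g)*(161 + h) = (161 + h)*(237 + g))
((122848 + S(301, 153)) + 373628)*(-270927 - 92085) = ((122848 + (38157 + 161*301 + 237*153 + 301*153)) + 373628)*(-270927 - 92085) = ((122848 + (38157 + 48461 + 36261 + 46053)) + 373628)*(-363012) = ((122848 + 168932) + 373628)*(-363012) = (291780 + 373628)*(-363012) = 665408*(-363012) = -241551088896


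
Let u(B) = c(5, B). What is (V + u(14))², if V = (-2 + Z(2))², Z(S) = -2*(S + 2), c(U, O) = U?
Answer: 11025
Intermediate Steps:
u(B) = 5
Z(S) = -4 - 2*S (Z(S) = -2*(2 + S) = -4 - 2*S)
V = 100 (V = (-2 + (-4 - 2*2))² = (-2 + (-4 - 4))² = (-2 - 8)² = (-10)² = 100)
(V + u(14))² = (100 + 5)² = 105² = 11025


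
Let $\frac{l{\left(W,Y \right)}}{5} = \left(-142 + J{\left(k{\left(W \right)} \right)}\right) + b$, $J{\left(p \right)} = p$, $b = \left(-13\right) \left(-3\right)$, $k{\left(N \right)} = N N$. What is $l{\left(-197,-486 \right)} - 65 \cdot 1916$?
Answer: $68990$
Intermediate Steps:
$k{\left(N \right)} = N^{2}$
$b = 39$
$l{\left(W,Y \right)} = -515 + 5 W^{2}$ ($l{\left(W,Y \right)} = 5 \left(\left(-142 + W^{2}\right) + 39\right) = 5 \left(-103 + W^{2}\right) = -515 + 5 W^{2}$)
$l{\left(-197,-486 \right)} - 65 \cdot 1916 = \left(-515 + 5 \left(-197\right)^{2}\right) - 65 \cdot 1916 = \left(-515 + 5 \cdot 38809\right) - 124540 = \left(-515 + 194045\right) - 124540 = 193530 - 124540 = 68990$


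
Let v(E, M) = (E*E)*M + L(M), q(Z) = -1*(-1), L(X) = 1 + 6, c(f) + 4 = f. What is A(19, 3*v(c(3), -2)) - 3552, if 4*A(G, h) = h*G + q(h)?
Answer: -6961/2 ≈ -3480.5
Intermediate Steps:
c(f) = -4 + f
L(X) = 7
q(Z) = 1
v(E, M) = 7 + M*E² (v(E, M) = (E*E)*M + 7 = E²*M + 7 = M*E² + 7 = 7 + M*E²)
A(G, h) = ¼ + G*h/4 (A(G, h) = (h*G + 1)/4 = (G*h + 1)/4 = (1 + G*h)/4 = ¼ + G*h/4)
A(19, 3*v(c(3), -2)) - 3552 = (¼ + (¼)*19*(3*(7 - 2*(-4 + 3)²))) - 3552 = (¼ + (¼)*19*(3*(7 - 2*(-1)²))) - 3552 = (¼ + (¼)*19*(3*(7 - 2*1))) - 3552 = (¼ + (¼)*19*(3*(7 - 2))) - 3552 = (¼ + (¼)*19*(3*5)) - 3552 = (¼ + (¼)*19*15) - 3552 = (¼ + 285/4) - 3552 = 143/2 - 3552 = -6961/2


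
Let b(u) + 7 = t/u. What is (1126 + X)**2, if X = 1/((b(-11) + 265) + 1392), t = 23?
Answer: 416609451686169/328588129 ≈ 1.2679e+6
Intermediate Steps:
b(u) = -7 + 23/u
X = 11/18127 (X = 1/(((-7 + 23/(-11)) + 265) + 1392) = 1/(((-7 + 23*(-1/11)) + 265) + 1392) = 1/(((-7 - 23/11) + 265) + 1392) = 1/((-100/11 + 265) + 1392) = 1/(2815/11 + 1392) = 1/(18127/11) = 11/18127 ≈ 0.00060683)
(1126 + X)**2 = (1126 + 11/18127)**2 = (20411013/18127)**2 = 416609451686169/328588129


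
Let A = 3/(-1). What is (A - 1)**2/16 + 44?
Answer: 45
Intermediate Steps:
A = -3 (A = 3*(-1) = -3)
(A - 1)**2/16 + 44 = (-3 - 1)**2/16 + 44 = (-4)**2*(1/16) + 44 = 16*(1/16) + 44 = 1 + 44 = 45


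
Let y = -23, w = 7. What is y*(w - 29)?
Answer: 506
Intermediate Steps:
y*(w - 29) = -23*(7 - 29) = -23*(-22) = 506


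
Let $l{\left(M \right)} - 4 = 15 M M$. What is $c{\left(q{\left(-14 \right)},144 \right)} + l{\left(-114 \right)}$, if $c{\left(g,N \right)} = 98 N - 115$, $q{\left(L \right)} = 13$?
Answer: $208941$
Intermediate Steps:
$c{\left(g,N \right)} = -115 + 98 N$
$l{\left(M \right)} = 4 + 15 M^{2}$ ($l{\left(M \right)} = 4 + 15 M M = 4 + 15 M^{2}$)
$c{\left(q{\left(-14 \right)},144 \right)} + l{\left(-114 \right)} = \left(-115 + 98 \cdot 144\right) + \left(4 + 15 \left(-114\right)^{2}\right) = \left(-115 + 14112\right) + \left(4 + 15 \cdot 12996\right) = 13997 + \left(4 + 194940\right) = 13997 + 194944 = 208941$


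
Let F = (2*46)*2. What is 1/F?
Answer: 1/184 ≈ 0.0054348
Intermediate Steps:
F = 184 (F = 92*2 = 184)
1/F = 1/184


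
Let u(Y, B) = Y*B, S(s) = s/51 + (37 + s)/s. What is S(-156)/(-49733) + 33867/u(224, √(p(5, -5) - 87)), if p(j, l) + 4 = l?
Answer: 6089/131891916 - 11289*I*√6/1792 ≈ 4.6167e-5 - 15.431*I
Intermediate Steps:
p(j, l) = -4 + l
S(s) = s/51 + (37 + s)/s (S(s) = s*(1/51) + (37 + s)/s = s/51 + (37 + s)/s)
u(Y, B) = B*Y
S(-156)/(-49733) + 33867/u(224, √(p(5, -5) - 87)) = (1 + 37/(-156) + (1/51)*(-156))/(-49733) + 33867/((√((-4 - 5) - 87)*224)) = (1 + 37*(-1/156) - 52/17)*(-1/49733) + 33867/((√(-9 - 87)*224)) = (1 - 37/156 - 52/17)*(-1/49733) + 33867/((√(-96)*224)) = -6089/2652*(-1/49733) + 33867/(((4*I*√6)*224)) = 6089/131891916 + 33867/((896*I*√6)) = 6089/131891916 + 33867*(-I*√6/5376) = 6089/131891916 - 11289*I*√6/1792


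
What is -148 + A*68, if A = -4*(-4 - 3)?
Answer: 1756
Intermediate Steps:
A = 28 (A = -4*(-7) = 28)
-148 + A*68 = -148 + 28*68 = -148 + 1904 = 1756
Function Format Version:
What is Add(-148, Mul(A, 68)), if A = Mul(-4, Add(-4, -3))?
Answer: 1756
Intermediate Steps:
A = 28 (A = Mul(-4, -7) = 28)
Add(-148, Mul(A, 68)) = Add(-148, Mul(28, 68)) = Add(-148, 1904) = 1756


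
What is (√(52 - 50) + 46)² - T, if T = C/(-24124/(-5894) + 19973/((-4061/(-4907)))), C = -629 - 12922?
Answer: 612003912615099/288877118699 + 92*√2 ≈ 2248.7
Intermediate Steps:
C = -13551
T = -162175210617/288877118699 (T = -13551/(-24124/(-5894) + 19973/((-4061/(-4907)))) = -13551/(-24124*(-1/5894) + 19973/((-4061*(-1/4907)))) = -13551/(12062/2947 + 19973/(4061/4907)) = -13551/(12062/2947 + 19973*(4907/4061)) = -13551/(12062/2947 + 98007511/4061) = -13551/288877118699/11967767 = -13551*11967767/288877118699 = -162175210617/288877118699 ≈ -0.56140)
(√(52 - 50) + 46)² - T = (√(52 - 50) + 46)² - 1*(-162175210617/288877118699) = (√2 + 46)² + 162175210617/288877118699 = (46 + √2)² + 162175210617/288877118699 = 162175210617/288877118699 + (46 + √2)²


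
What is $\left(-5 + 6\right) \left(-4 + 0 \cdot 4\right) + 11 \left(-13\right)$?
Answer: $-147$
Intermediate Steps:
$\left(-5 + 6\right) \left(-4 + 0 \cdot 4\right) + 11 \left(-13\right) = 1 \left(-4 + 0\right) - 143 = 1 \left(-4\right) - 143 = -4 - 143 = -147$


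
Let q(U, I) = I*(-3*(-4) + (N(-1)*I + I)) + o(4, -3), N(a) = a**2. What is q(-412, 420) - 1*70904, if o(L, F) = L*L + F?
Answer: 286949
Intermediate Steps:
o(L, F) = F + L**2 (o(L, F) = L**2 + F = F + L**2)
q(U, I) = 13 + I*(12 + 2*I) (q(U, I) = I*(-3*(-4) + ((-1)**2*I + I)) + (-3 + 4**2) = I*(12 + (1*I + I)) + (-3 + 16) = I*(12 + (I + I)) + 13 = I*(12 + 2*I) + 13 = 13 + I*(12 + 2*I))
q(-412, 420) - 1*70904 = (13 + 2*420**2 + 12*420) - 1*70904 = (13 + 2*176400 + 5040) - 70904 = (13 + 352800 + 5040) - 70904 = 357853 - 70904 = 286949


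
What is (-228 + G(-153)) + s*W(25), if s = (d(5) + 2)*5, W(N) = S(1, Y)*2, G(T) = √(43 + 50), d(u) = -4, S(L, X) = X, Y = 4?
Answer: -308 + √93 ≈ -298.36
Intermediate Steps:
G(T) = √93
W(N) = 8 (W(N) = 4*2 = 8)
s = -10 (s = (-4 + 2)*5 = -2*5 = -10)
(-228 + G(-153)) + s*W(25) = (-228 + √93) - 10*8 = (-228 + √93) - 80 = -308 + √93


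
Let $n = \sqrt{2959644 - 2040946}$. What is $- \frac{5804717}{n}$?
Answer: $- \frac{5804717 \sqrt{918698}}{918698} \approx -6056.1$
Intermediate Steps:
$n = \sqrt{918698} \approx 958.49$
$- \frac{5804717}{n} = - \frac{5804717}{\sqrt{918698}} = - 5804717 \frac{\sqrt{918698}}{918698} = - \frac{5804717 \sqrt{918698}}{918698}$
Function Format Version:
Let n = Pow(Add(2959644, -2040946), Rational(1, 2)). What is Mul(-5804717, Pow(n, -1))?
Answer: Mul(Rational(-5804717, 918698), Pow(918698, Rational(1, 2))) ≈ -6056.1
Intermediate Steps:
n = Pow(918698, Rational(1, 2)) ≈ 958.49
Mul(-5804717, Pow(n, -1)) = Mul(-5804717, Pow(Pow(918698, Rational(1, 2)), -1)) = Mul(-5804717, Mul(Rational(1, 918698), Pow(918698, Rational(1, 2)))) = Mul(Rational(-5804717, 918698), Pow(918698, Rational(1, 2)))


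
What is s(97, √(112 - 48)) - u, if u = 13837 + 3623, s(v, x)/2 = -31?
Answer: -17522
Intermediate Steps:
s(v, x) = -62 (s(v, x) = 2*(-31) = -62)
u = 17460
s(97, √(112 - 48)) - u = -62 - 1*17460 = -62 - 17460 = -17522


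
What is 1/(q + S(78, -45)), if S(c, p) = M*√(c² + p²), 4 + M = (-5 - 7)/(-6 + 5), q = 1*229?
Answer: -229/466535 + 24*√901/466535 ≈ 0.0010533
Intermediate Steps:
q = 229
M = 8 (M = -4 + (-5 - 7)/(-6 + 5) = -4 - 12/(-1) = -4 - 12*(-1) = -4 + 12 = 8)
S(c, p) = 8*√(c² + p²)
1/(q + S(78, -45)) = 1/(229 + 8*√(78² + (-45)²)) = 1/(229 + 8*√(6084 + 2025)) = 1/(229 + 8*√8109) = 1/(229 + 8*(3*√901)) = 1/(229 + 24*√901)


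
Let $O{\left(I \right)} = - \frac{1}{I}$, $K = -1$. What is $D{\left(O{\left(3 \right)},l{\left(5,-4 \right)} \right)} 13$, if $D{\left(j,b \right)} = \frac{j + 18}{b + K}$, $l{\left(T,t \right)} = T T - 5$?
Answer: $\frac{689}{57} \approx 12.088$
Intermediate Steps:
$l{\left(T,t \right)} = -5 + T^{2}$ ($l{\left(T,t \right)} = T^{2} - 5 = -5 + T^{2}$)
$D{\left(j,b \right)} = \frac{18 + j}{-1 + b}$ ($D{\left(j,b \right)} = \frac{j + 18}{b - 1} = \frac{18 + j}{-1 + b}$)
$D{\left(O{\left(3 \right)},l{\left(5,-4 \right)} \right)} 13 = \frac{18 - \frac{1}{3}}{-1 - \left(5 - 5^{2}\right)} 13 = \frac{18 - \frac{1}{3}}{-1 + \left(-5 + 25\right)} 13 = \frac{18 - \frac{1}{3}}{-1 + 20} \cdot 13 = \frac{1}{19} \cdot \frac{53}{3} \cdot 13 = \frac{53}{57} \cdot 13 = \frac{689}{57}$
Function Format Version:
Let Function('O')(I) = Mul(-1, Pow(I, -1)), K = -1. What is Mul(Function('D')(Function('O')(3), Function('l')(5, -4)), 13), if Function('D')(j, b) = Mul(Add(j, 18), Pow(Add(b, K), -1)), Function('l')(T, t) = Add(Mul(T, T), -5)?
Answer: Rational(689, 57) ≈ 12.088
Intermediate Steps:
Function('l')(T, t) = Add(-5, Pow(T, 2)) (Function('l')(T, t) = Add(Pow(T, 2), -5) = Add(-5, Pow(T, 2)))
Function('D')(j, b) = Mul(Pow(Add(-1, b), -1), Add(18, j)) (Function('D')(j, b) = Mul(Add(j, 18), Pow(Add(b, -1), -1)) = Mul(Add(18, j), Pow(Add(-1, b), -1)) = Mul(Pow(Add(-1, b), -1), Add(18, j)))
Mul(Function('D')(Function('O')(3), Function('l')(5, -4)), 13) = Mul(Mul(Pow(Add(-1, Add(-5, Pow(5, 2))), -1), Add(18, Mul(-1, Pow(3, -1)))), 13) = Mul(Mul(Pow(Add(-1, Add(-5, 25)), -1), Add(18, Mul(-1, Rational(1, 3)))), 13) = Mul(Mul(Pow(Add(-1, 20), -1), Add(18, Rational(-1, 3))), 13) = Mul(Mul(Pow(19, -1), Rational(53, 3)), 13) = Mul(Mul(Rational(1, 19), Rational(53, 3)), 13) = Mul(Rational(53, 57), 13) = Rational(689, 57)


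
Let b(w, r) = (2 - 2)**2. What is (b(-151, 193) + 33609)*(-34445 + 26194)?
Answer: -277307859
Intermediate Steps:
b(w, r) = 0 (b(w, r) = 0**2 = 0)
(b(-151, 193) + 33609)*(-34445 + 26194) = (0 + 33609)*(-34445 + 26194) = 33609*(-8251) = -277307859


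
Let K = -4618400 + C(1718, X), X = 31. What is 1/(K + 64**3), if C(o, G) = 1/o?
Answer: -1718/7484047807 ≈ -2.2955e-7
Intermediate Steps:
K = -7934411199/1718 (K = -4618400 + 1/1718 = -7934411199/1718 ≈ -4.6184e+6)
1/(K + 64**3) = 1/(-7934411199/1718 + 64**3) = 1/(-7934411199/1718 + 262144) = 1/(-7484047807/1718) = -1718/7484047807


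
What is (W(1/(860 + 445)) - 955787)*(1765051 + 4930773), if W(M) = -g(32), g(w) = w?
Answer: -6399995799856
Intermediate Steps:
W(M) = -32 (W(M) = -1*32 = -32)
(W(1/(860 + 445)) - 955787)*(1765051 + 4930773) = (-32 - 955787)*(1765051 + 4930773) = -955819*6695824 = -6399995799856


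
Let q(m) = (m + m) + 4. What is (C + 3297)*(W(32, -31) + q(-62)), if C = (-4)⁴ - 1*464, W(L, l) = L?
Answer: -271832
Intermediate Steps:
q(m) = 4 + 2*m (q(m) = 2*m + 4 = 4 + 2*m)
C = -208 (C = 256 - 464 = -208)
(C + 3297)*(W(32, -31) + q(-62)) = (-208 + 3297)*(32 + (4 + 2*(-62))) = 3089*(32 + (4 - 124)) = 3089*(32 - 120) = 3089*(-88) = -271832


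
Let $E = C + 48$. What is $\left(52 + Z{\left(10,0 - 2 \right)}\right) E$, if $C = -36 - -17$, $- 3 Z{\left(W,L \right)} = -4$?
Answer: $\frac{4640}{3} \approx 1546.7$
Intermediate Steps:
$Z{\left(W,L \right)} = \frac{4}{3}$ ($Z{\left(W,L \right)} = \left(- \frac{1}{3}\right) \left(-4\right) = \frac{4}{3}$)
$C = -19$ ($C = -36 + 17 = -19$)
$E = 29$ ($E = -19 + 48 = 29$)
$\left(52 + Z{\left(10,0 - 2 \right)}\right) E = \left(52 + \frac{4}{3}\right) 29 = \frac{160}{3} \cdot 29 = \frac{4640}{3}$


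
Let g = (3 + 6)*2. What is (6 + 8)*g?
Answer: 252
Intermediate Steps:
g = 18 (g = 9*2 = 18)
(6 + 8)*g = (6 + 8)*18 = 14*18 = 252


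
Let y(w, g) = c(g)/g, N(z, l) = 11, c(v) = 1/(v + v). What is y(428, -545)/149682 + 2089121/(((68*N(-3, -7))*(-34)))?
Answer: -46440424511629667/565344408571800 ≈ -82.145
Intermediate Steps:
c(v) = 1/(2*v)
y(w, g) = 1/(2*g**2) (y(w, g) = (1/(2*g))/g = 1/(2*g**2))
y(428, -545)/149682 + 2089121/(((68*N(-3, -7))*(-34))) = ((1/2)/(-545)**2)/149682 + 2089121/(((68*11)*(-34))) = ((1/2)*(1/297025))*(1/149682) + 2089121/((748*(-34))) = (1/594050)*(1/149682) + 2089121/(-25432) = 1/88918592100 + 2089121*(-1/25432) = 1/88918592100 - 2089121/25432 = -46440424511629667/565344408571800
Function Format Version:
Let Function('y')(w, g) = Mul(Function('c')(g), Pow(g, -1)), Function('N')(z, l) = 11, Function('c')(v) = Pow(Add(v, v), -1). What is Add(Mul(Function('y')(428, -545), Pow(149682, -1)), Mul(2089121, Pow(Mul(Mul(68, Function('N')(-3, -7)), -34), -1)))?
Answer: Rational(-46440424511629667, 565344408571800) ≈ -82.145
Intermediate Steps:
Function('c')(v) = Mul(Rational(1, 2), Pow(v, -1)) (Function('c')(v) = Pow(Mul(2, v), -1) = Mul(Rational(1, 2), Pow(v, -1)))
Function('y')(w, g) = Mul(Rational(1, 2), Pow(g, -2)) (Function('y')(w, g) = Mul(Mul(Rational(1, 2), Pow(g, -1)), Pow(g, -1)) = Mul(Rational(1, 2), Pow(g, -2)))
Add(Mul(Function('y')(428, -545), Pow(149682, -1)), Mul(2089121, Pow(Mul(Mul(68, Function('N')(-3, -7)), -34), -1))) = Add(Mul(Mul(Rational(1, 2), Pow(-545, -2)), Pow(149682, -1)), Mul(2089121, Pow(Mul(Mul(68, 11), -34), -1))) = Add(Mul(Mul(Rational(1, 2), Rational(1, 297025)), Rational(1, 149682)), Mul(2089121, Pow(Mul(748, -34), -1))) = Add(Mul(Rational(1, 594050), Rational(1, 149682)), Mul(2089121, Pow(-25432, -1))) = Add(Rational(1, 88918592100), Mul(2089121, Rational(-1, 25432))) = Add(Rational(1, 88918592100), Rational(-2089121, 25432)) = Rational(-46440424511629667, 565344408571800)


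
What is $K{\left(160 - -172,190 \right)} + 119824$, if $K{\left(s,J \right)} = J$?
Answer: $120014$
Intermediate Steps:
$K{\left(160 - -172,190 \right)} + 119824 = 190 + 119824 = 120014$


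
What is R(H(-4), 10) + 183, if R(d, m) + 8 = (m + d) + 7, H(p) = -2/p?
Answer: 385/2 ≈ 192.50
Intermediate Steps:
R(d, m) = -1 + d + m (R(d, m) = -8 + ((m + d) + 7) = -8 + ((d + m) + 7) = -8 + (7 + d + m) = -1 + d + m)
R(H(-4), 10) + 183 = (-1 - 2/(-4) + 10) + 183 = (-1 - 2*(-¼) + 10) + 183 = (-1 + ½ + 10) + 183 = 19/2 + 183 = 385/2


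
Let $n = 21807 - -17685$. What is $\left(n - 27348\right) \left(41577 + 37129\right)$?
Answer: $955805664$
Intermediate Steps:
$n = 39492$ ($n = 21807 + 17685 = 39492$)
$\left(n - 27348\right) \left(41577 + 37129\right) = \left(39492 - 27348\right) \left(41577 + 37129\right) = \left(39492 - 27348\right) 78706 = 12144 \cdot 78706 = 955805664$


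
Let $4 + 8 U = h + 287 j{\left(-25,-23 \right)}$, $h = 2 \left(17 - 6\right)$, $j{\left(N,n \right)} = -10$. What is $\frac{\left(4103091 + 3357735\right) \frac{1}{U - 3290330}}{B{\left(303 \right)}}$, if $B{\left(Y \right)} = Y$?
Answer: $- \frac{4973884}{664718673} \approx -0.0074827$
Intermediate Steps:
$h = 22$ ($h = 2 \cdot 11 = 22$)
$U = - \frac{713}{2}$ ($U = - \frac{1}{2} + \frac{22 + 287 \left(-10\right)}{8} = - \frac{1}{2} + \frac{22 - 2870}{8} = - \frac{1}{2} + \frac{1}{8} \left(-2848\right) = - \frac{1}{2} - 356 = - \frac{713}{2} \approx -356.5$)
$\frac{\left(4103091 + 3357735\right) \frac{1}{U - 3290330}}{B{\left(303 \right)}} = \frac{\left(4103091 + 3357735\right) \frac{1}{- \frac{713}{2} - 3290330}}{303} = \frac{7460826}{- \frac{6581373}{2}} \cdot \frac{1}{303} = 7460826 \left(- \frac{2}{6581373}\right) \frac{1}{303} = \left(- \frac{4973884}{2193791}\right) \frac{1}{303} = - \frac{4973884}{664718673}$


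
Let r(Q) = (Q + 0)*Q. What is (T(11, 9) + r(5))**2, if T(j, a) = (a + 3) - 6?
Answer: 961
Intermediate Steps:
r(Q) = Q**2 (r(Q) = Q*Q = Q**2)
T(j, a) = -3 + a (T(j, a) = (3 + a) - 6 = -3 + a)
(T(11, 9) + r(5))**2 = ((-3 + 9) + 5**2)**2 = (6 + 25)**2 = 31**2 = 961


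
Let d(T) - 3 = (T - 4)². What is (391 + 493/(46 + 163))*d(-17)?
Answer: 36502128/209 ≈ 1.7465e+5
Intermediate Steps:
d(T) = 3 + (-4 + T)² (d(T) = 3 + (T - 4)² = 3 + (-4 + T)²)
(391 + 493/(46 + 163))*d(-17) = (391 + 493/(46 + 163))*(3 + (-4 - 17)²) = (391 + 493/209)*(3 + (-21)²) = (391 + 493*(1/209))*(3 + 441) = (391 + 493/209)*444 = (82212/209)*444 = 36502128/209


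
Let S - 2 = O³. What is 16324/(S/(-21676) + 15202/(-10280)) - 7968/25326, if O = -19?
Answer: -319876759556152/22778326809 ≈ -14043.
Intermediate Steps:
S = -6857 (S = 2 + (-19)³ = 2 - 6859 = -6857)
16324/(S/(-21676) + 15202/(-10280)) - 7968/25326 = 16324/(-6857/(-21676) + 15202/(-10280)) - 7968/25326 = 16324/(-6857*(-1/21676) + 15202*(-1/10280)) - 7968*1/25326 = 16324/(6857/21676 - 7601/5140) - 1328/4221 = 16324/(-16189287/13926830) - 1328/4221 = 16324*(-13926830/16189287) - 1328/4221 = -227341572920/16189287 - 1328/4221 = -319876759556152/22778326809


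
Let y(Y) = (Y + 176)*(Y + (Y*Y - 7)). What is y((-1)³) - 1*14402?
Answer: -15627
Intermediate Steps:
y(Y) = (176 + Y)*(-7 + Y + Y²) (y(Y) = (176 + Y)*(Y + (Y² - 7)) = (176 + Y)*(Y + (-7 + Y²)) = (176 + Y)*(-7 + Y + Y²))
y((-1)³) - 1*14402 = (-1232 + ((-1)³)³ + 169*(-1)³ + 177*((-1)³)²) - 1*14402 = (-1232 + (-1)³ + 169*(-1) + 177*(-1)²) - 14402 = (-1232 - 1 - 169 + 177*1) - 14402 = (-1232 - 1 - 169 + 177) - 14402 = -1225 - 14402 = -15627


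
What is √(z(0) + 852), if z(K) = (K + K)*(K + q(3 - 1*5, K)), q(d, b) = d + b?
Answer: 2*√213 ≈ 29.189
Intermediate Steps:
q(d, b) = b + d
z(K) = 2*K*(-2 + 2*K) (z(K) = (K + K)*(K + (K + (3 - 1*5))) = (2*K)*(K + (K + (3 - 5))) = (2*K)*(K + (K - 2)) = (2*K)*(K + (-2 + K)) = (2*K)*(-2 + 2*K) = 2*K*(-2 + 2*K))
√(z(0) + 852) = √(4*0*(-1 + 0) + 852) = √(4*0*(-1) + 852) = √(0 + 852) = √852 = 2*√213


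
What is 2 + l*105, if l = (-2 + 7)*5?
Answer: 2627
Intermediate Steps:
l = 25 (l = 5*5 = 25)
2 + l*105 = 2 + 25*105 = 2 + 2625 = 2627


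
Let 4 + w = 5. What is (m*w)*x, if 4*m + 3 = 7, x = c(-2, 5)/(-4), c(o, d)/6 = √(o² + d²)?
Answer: -3*√29/2 ≈ -8.0777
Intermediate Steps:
w = 1 (w = -4 + 5 = 1)
c(o, d) = 6*√(d² + o²) (c(o, d) = 6*√(o² + d²) = 6*√(d² + o²))
x = -3*√29/2 (x = (6*√(5² + (-2)²))/(-4) = (6*√(25 + 4))*(-¼) = (6*√29)*(-¼) = -3*√29/2 ≈ -8.0777)
m = 1 (m = -¾ + (¼)*7 = -¾ + 7/4 = 1)
(m*w)*x = (1*1)*(-3*√29/2) = 1*(-3*√29/2) = -3*√29/2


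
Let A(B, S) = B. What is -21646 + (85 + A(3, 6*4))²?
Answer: -13902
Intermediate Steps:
-21646 + (85 + A(3, 6*4))² = -21646 + (85 + 3)² = -21646 + 88² = -21646 + 7744 = -13902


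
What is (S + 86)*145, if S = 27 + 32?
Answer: 21025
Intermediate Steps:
S = 59
(S + 86)*145 = (59 + 86)*145 = 145*145 = 21025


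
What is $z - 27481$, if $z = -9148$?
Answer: $-36629$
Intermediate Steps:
$z - 27481 = -9148 - 27481 = -36629$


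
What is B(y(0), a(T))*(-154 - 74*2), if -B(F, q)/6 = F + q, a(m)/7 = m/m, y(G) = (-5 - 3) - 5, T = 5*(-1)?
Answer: -10872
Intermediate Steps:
T = -5
y(G) = -13 (y(G) = -8 - 5 = -13)
a(m) = 7 (a(m) = 7*(m/m) = 7*1 = 7)
B(F, q) = -6*F - 6*q (B(F, q) = -6*(F + q) = -6*F - 6*q)
B(y(0), a(T))*(-154 - 74*2) = (-6*(-13) - 6*7)*(-154 - 74*2) = (78 - 42)*(-154 - 148) = 36*(-302) = -10872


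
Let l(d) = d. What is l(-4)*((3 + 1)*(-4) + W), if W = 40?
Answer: -96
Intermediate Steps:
l(-4)*((3 + 1)*(-4) + W) = -4*((3 + 1)*(-4) + 40) = -4*(4*(-4) + 40) = -4*(-16 + 40) = -4*24 = -96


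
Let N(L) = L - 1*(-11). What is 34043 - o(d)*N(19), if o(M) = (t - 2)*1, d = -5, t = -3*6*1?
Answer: 34643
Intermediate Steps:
t = -18 (t = -18*1 = -18)
N(L) = 11 + L (N(L) = L + 11 = 11 + L)
o(M) = -20 (o(M) = (-18 - 2)*1 = -20*1 = -20)
34043 - o(d)*N(19) = 34043 - (-20)*(11 + 19) = 34043 - (-20)*30 = 34043 - 1*(-600) = 34043 + 600 = 34643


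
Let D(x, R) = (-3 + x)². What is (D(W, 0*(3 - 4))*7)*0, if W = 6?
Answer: 0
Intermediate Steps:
(D(W, 0*(3 - 4))*7)*0 = ((-3 + 6)²*7)*0 = (3²*7)*0 = (9*7)*0 = 63*0 = 0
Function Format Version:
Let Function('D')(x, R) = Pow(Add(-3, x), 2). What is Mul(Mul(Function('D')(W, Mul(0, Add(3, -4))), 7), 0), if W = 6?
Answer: 0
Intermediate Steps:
Mul(Mul(Function('D')(W, Mul(0, Add(3, -4))), 7), 0) = Mul(Mul(Pow(Add(-3, 6), 2), 7), 0) = Mul(Mul(Pow(3, 2), 7), 0) = Mul(Mul(9, 7), 0) = Mul(63, 0) = 0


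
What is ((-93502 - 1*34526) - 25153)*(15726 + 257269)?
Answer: -41817647095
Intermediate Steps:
((-93502 - 1*34526) - 25153)*(15726 + 257269) = ((-93502 - 34526) - 25153)*272995 = (-128028 - 25153)*272995 = -153181*272995 = -41817647095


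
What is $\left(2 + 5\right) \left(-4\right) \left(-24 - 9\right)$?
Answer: $924$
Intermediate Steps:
$\left(2 + 5\right) \left(-4\right) \left(-24 - 9\right) = 7 \left(-4\right) \left(-33\right) = \left(-28\right) \left(-33\right) = 924$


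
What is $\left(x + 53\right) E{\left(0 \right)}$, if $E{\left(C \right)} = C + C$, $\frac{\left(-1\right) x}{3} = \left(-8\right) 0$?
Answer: $0$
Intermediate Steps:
$x = 0$ ($x = - 3 \left(\left(-8\right) 0\right) = \left(-3\right) 0 = 0$)
$E{\left(C \right)} = 2 C$
$\left(x + 53\right) E{\left(0 \right)} = \left(0 + 53\right) 2 \cdot 0 = 53 \cdot 0 = 0$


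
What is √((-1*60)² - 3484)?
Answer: 2*√29 ≈ 10.770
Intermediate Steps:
√((-1*60)² - 3484) = √((-60)² - 3484) = √(3600 - 3484) = √116 = 2*√29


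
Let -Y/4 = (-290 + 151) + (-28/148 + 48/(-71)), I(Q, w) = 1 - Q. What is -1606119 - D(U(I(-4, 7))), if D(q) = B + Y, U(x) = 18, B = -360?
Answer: -4219798597/2627 ≈ -1.6063e+6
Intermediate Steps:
Y = 1469704/2627 (Y = -4*((-290 + 151) + (-28/148 + 48/(-71))) = -4*(-139 + (-28*1/148 + 48*(-1/71))) = -4*(-139 + (-7/37 - 48/71)) = -4*(-139 - 2273/2627) = -4*(-367426/2627) = 1469704/2627 ≈ 559.46)
D(q) = 523984/2627 (D(q) = -360 + 1469704/2627 = 523984/2627)
-1606119 - D(U(I(-4, 7))) = -1606119 - 1*523984/2627 = -1606119 - 523984/2627 = -4219798597/2627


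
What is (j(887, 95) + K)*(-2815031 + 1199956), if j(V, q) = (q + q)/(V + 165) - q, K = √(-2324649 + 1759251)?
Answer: 80551865625/526 - 4845225*I*√62822 ≈ 1.5314e+8 - 1.2144e+9*I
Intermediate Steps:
K = 3*I*√62822 (K = √(-565398) = 3*I*√62822 ≈ 751.93*I)
j(V, q) = -q + 2*q/(165 + V) (j(V, q) = (2*q)/(165 + V) - q = 2*q/(165 + V) - q = -q + 2*q/(165 + V))
(j(887, 95) + K)*(-2815031 + 1199956) = (-1*95*(163 + 887)/(165 + 887) + 3*I*√62822)*(-2815031 + 1199956) = (-1*95*1050/1052 + 3*I*√62822)*(-1615075) = (-1*95*1/1052*1050 + 3*I*√62822)*(-1615075) = (-49875/526 + 3*I*√62822)*(-1615075) = 80551865625/526 - 4845225*I*√62822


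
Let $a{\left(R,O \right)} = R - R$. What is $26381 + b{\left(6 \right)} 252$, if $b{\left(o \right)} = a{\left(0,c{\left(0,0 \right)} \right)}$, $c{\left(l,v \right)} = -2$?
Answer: $26381$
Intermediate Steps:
$a{\left(R,O \right)} = 0$
$b{\left(o \right)} = 0$
$26381 + b{\left(6 \right)} 252 = 26381 + 0 \cdot 252 = 26381 + 0 = 26381$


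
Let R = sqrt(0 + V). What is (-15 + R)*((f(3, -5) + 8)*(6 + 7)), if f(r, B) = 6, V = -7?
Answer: -2730 + 182*I*sqrt(7) ≈ -2730.0 + 481.53*I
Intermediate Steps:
R = I*sqrt(7) (R = sqrt(0 - 7) = sqrt(-7) = I*sqrt(7) ≈ 2.6458*I)
(-15 + R)*((f(3, -5) + 8)*(6 + 7)) = (-15 + I*sqrt(7))*((6 + 8)*(6 + 7)) = (-15 + I*sqrt(7))*(14*13) = (-15 + I*sqrt(7))*182 = -2730 + 182*I*sqrt(7)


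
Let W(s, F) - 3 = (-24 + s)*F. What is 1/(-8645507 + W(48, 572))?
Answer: -1/8631776 ≈ -1.1585e-7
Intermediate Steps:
W(s, F) = 3 + F*(-24 + s) (W(s, F) = 3 + (-24 + s)*F = 3 + F*(-24 + s))
1/(-8645507 + W(48, 572)) = 1/(-8645507 + (3 - 24*572 + 572*48)) = 1/(-8645507 + (3 - 13728 + 27456)) = 1/(-8645507 + 13731) = 1/(-8631776) = -1/8631776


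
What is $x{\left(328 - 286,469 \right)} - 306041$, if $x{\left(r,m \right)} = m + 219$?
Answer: $-305353$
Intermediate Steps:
$x{\left(r,m \right)} = 219 + m$
$x{\left(328 - 286,469 \right)} - 306041 = \left(219 + 469\right) - 306041 = 688 - 306041 = -305353$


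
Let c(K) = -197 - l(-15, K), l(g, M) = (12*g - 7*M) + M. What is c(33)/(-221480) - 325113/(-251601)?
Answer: 3426689879/2653551880 ≈ 1.2914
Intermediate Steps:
l(g, M) = -6*M + 12*g (l(g, M) = (-7*M + 12*g) + M = -6*M + 12*g)
c(K) = -17 + 6*K (c(K) = -197 - (-6*K + 12*(-15)) = -197 - (-6*K - 180) = -197 - (-180 - 6*K) = -197 + (180 + 6*K) = -17 + 6*K)
c(33)/(-221480) - 325113/(-251601) = (-17 + 6*33)/(-221480) - 325113/(-251601) = (-17 + 198)*(-1/221480) - 325113*(-1/251601) = 181*(-1/221480) + 108371/83867 = -181/221480 + 108371/83867 = 3426689879/2653551880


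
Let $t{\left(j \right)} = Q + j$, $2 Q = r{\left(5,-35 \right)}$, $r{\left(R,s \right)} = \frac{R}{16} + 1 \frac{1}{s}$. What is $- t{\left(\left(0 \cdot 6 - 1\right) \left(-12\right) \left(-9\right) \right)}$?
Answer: $\frac{120801}{1120} \approx 107.86$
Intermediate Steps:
$r{\left(R,s \right)} = \frac{1}{s} + \frac{R}{16}$ ($r{\left(R,s \right)} = R \frac{1}{16} + \frac{1}{s} = \frac{R}{16} + \frac{1}{s} = \frac{1}{s} + \frac{R}{16}$)
$Q = \frac{159}{1120}$ ($Q = \frac{\frac{1}{-35} + \frac{1}{16} \cdot 5}{2} = \frac{- \frac{1}{35} + \frac{5}{16}}{2} = \frac{1}{2} \cdot \frac{159}{560} = \frac{159}{1120} \approx 0.14196$)
$t{\left(j \right)} = \frac{159}{1120} + j$
$- t{\left(\left(0 \cdot 6 - 1\right) \left(-12\right) \left(-9\right) \right)} = - (\frac{159}{1120} + \left(0 \cdot 6 - 1\right) \left(-12\right) \left(-9\right)) = - (\frac{159}{1120} + \left(0 - 1\right) \left(-12\right) \left(-9\right)) = - (\frac{159}{1120} + \left(-1\right) \left(-12\right) \left(-9\right)) = - (\frac{159}{1120} + 12 \left(-9\right)) = - (\frac{159}{1120} - 108) = \left(-1\right) \left(- \frac{120801}{1120}\right) = \frac{120801}{1120}$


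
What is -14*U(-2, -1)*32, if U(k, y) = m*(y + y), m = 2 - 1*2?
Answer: 0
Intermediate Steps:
m = 0 (m = 2 - 2 = 0)
U(k, y) = 0 (U(k, y) = 0*(y + y) = 0*(2*y) = 0)
-14*U(-2, -1)*32 = -14*0*32 = 0*32 = 0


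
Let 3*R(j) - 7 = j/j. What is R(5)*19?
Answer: 152/3 ≈ 50.667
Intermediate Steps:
R(j) = 8/3 (R(j) = 7/3 + (j/j)/3 = 7/3 + (⅓)*1 = 7/3 + ⅓ = 8/3)
R(5)*19 = (8/3)*19 = 152/3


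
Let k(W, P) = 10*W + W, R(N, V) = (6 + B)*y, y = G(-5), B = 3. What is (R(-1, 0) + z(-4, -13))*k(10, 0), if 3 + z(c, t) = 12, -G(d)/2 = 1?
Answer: -990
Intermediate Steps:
G(d) = -2 (G(d) = -2*1 = -2)
y = -2
R(N, V) = -18 (R(N, V) = (6 + 3)*(-2) = 9*(-2) = -18)
z(c, t) = 9 (z(c, t) = -3 + 12 = 9)
k(W, P) = 11*W
(R(-1, 0) + z(-4, -13))*k(10, 0) = (-18 + 9)*(11*10) = -9*110 = -990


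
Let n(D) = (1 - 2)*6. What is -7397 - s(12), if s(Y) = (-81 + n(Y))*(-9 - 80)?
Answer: -15140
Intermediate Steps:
n(D) = -6 (n(D) = -1*6 = -6)
s(Y) = 7743 (s(Y) = (-81 - 6)*(-9 - 80) = -87*(-89) = 7743)
-7397 - s(12) = -7397 - 1*7743 = -7397 - 7743 = -15140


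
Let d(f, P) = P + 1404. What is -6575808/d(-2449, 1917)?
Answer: -2191936/1107 ≈ -1980.1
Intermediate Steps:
d(f, P) = 1404 + P
-6575808/d(-2449, 1917) = -6575808/(1404 + 1917) = -6575808/3321 = -6575808*1/3321 = -2191936/1107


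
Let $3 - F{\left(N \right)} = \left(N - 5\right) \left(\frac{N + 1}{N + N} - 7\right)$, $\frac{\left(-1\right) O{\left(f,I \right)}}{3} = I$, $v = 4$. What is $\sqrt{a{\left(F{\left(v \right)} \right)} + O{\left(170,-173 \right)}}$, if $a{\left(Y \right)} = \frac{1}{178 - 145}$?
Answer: $\frac{2 \sqrt{141306}}{33} \approx 22.782$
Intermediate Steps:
$O{\left(f,I \right)} = - 3 I$
$F{\left(N \right)} = 3 - \left(-7 + \frac{1 + N}{2 N}\right) \left(-5 + N\right)$ ($F{\left(N \right)} = 3 - \left(N - 5\right) \left(\frac{N + 1}{N + N} - 7\right) = 3 - \left(-5 + N\right) \left(\frac{1 + N}{2 N} - 7\right) = 3 - \left(-5 + N\right) \left(-7 + \frac{1 + N}{2 N}\right) = 3 - \left(-7 + \frac{1 + N}{2 N}\right) \left(-5 + N\right)$)
$a{\left(Y \right)} = \frac{1}{33}$
$\sqrt{a{\left(F{\left(v \right)} \right)} + O{\left(170,-173 \right)}} = \sqrt{\frac{1}{33} - -519} = \sqrt{\frac{1}{33} + 519} = \sqrt{\frac{17128}{33}} = \frac{2 \sqrt{141306}}{33}$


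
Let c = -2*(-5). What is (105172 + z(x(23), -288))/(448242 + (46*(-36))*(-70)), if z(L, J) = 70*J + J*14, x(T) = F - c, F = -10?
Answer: 40490/282081 ≈ 0.14354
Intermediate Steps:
c = 10
x(T) = -20 (x(T) = -10 - 1*10 = -10 - 10 = -20)
z(L, J) = 84*J (z(L, J) = 70*J + 14*J = 84*J)
(105172 + z(x(23), -288))/(448242 + (46*(-36))*(-70)) = (105172 + 84*(-288))/(448242 + (46*(-36))*(-70)) = (105172 - 24192)/(448242 - 1656*(-70)) = 80980/(448242 + 115920) = 80980/564162 = 80980*(1/564162) = 40490/282081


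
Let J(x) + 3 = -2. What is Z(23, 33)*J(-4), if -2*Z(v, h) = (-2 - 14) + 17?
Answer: 5/2 ≈ 2.5000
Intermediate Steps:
J(x) = -5 (J(x) = -3 - 2 = -5)
Z(v, h) = -1/2 (Z(v, h) = -((-2 - 14) + 17)/2 = -(-16 + 17)/2 = -1/2*1 = -1/2)
Z(23, 33)*J(-4) = -1/2*(-5) = 5/2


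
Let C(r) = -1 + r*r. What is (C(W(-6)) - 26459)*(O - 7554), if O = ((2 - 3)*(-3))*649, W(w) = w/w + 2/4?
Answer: 593394417/4 ≈ 1.4835e+8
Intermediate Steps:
W(w) = 3/2 (W(w) = 1 + 2*(¼) = 1 + ½ = 3/2)
O = 1947 (O = -1*(-3)*649 = 3*649 = 1947)
C(r) = -1 + r²
(C(W(-6)) - 26459)*(O - 7554) = ((-1 + (3/2)²) - 26459)*(1947 - 7554) = ((-1 + 9/4) - 26459)*(-5607) = (5/4 - 26459)*(-5607) = -105831/4*(-5607) = 593394417/4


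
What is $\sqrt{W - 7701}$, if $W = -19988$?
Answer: $i \sqrt{27689} \approx 166.4 i$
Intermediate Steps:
$\sqrt{W - 7701} = \sqrt{-19988 - 7701} = \sqrt{-27689} = i \sqrt{27689}$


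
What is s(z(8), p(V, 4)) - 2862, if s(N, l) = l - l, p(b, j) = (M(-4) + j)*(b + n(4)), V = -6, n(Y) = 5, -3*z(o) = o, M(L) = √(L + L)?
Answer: -2862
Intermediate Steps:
M(L) = √2*√L (M(L) = √(2*L) = √2*√L)
z(o) = -o/3
p(b, j) = (5 + b)*(j + 2*I*√2) (p(b, j) = (√2*√(-4) + j)*(b + 5) = (√2*(2*I) + j)*(5 + b) = (2*I*√2 + j)*(5 + b) = (j + 2*I*√2)*(5 + b) = (5 + b)*(j + 2*I*√2))
s(N, l) = 0
s(z(8), p(V, 4)) - 2862 = 0 - 2862 = -2862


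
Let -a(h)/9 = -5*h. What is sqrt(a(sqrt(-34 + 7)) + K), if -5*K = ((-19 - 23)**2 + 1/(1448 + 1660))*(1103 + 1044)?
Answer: sqrt(-45730161771735 + 8150341500*I*sqrt(3))/7770 ≈ 0.13433 + 870.32*I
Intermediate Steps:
a(h) = 45*h (a(h) = -(-45)*h = 45*h)
K = -11770955411/15540 (K = -((-19 - 23)**2 + 1/(1448 + 1660))*(1103 + 1044)/5 = -((-42)**2 + 1/3108)*2147/5 = -(1764 + 1/3108)*2147/5 = -5482513*2147/15540 = -1/5*11770955411/3108 = -11770955411/15540 ≈ -7.5746e+5)
sqrt(a(sqrt(-34 + 7)) + K) = sqrt(45*sqrt(-34 + 7) - 11770955411/15540) = sqrt(45*sqrt(-27) - 11770955411/15540) = sqrt(45*(3*I*sqrt(3)) - 11770955411/15540) = sqrt(135*I*sqrt(3) - 11770955411/15540) = sqrt(-11770955411/15540 + 135*I*sqrt(3))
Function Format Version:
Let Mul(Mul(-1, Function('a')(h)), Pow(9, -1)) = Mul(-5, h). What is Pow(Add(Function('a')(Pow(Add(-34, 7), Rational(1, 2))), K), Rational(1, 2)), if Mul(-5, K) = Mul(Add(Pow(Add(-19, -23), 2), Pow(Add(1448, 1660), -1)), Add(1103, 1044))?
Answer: Mul(Rational(1, 7770), Pow(Add(-45730161771735, Mul(8150341500, I, Pow(3, Rational(1, 2)))), Rational(1, 2))) ≈ Add(0.13433, Mul(870.32, I))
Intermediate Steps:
Function('a')(h) = Mul(45, h) (Function('a')(h) = Mul(-9, Mul(-5, h)) = Mul(45, h))
K = Rational(-11770955411, 15540) (K = Mul(Rational(-1, 5), Mul(Add(Pow(Add(-19, -23), 2), Pow(Add(1448, 1660), -1)), Add(1103, 1044))) = Mul(Rational(-1, 5), Mul(Add(Pow(-42, 2), Pow(3108, -1)), 2147)) = Mul(Rational(-1, 5), Mul(Add(1764, Rational(1, 3108)), 2147)) = Mul(Rational(-1, 5), Mul(Rational(5482513, 3108), 2147)) = Mul(Rational(-1, 5), Rational(11770955411, 3108)) = Rational(-11770955411, 15540) ≈ -7.5746e+5)
Pow(Add(Function('a')(Pow(Add(-34, 7), Rational(1, 2))), K), Rational(1, 2)) = Pow(Add(Mul(45, Pow(Add(-34, 7), Rational(1, 2))), Rational(-11770955411, 15540)), Rational(1, 2)) = Pow(Add(Mul(45, Pow(-27, Rational(1, 2))), Rational(-11770955411, 15540)), Rational(1, 2)) = Pow(Add(Mul(45, Mul(3, I, Pow(3, Rational(1, 2)))), Rational(-11770955411, 15540)), Rational(1, 2)) = Pow(Add(Mul(135, I, Pow(3, Rational(1, 2))), Rational(-11770955411, 15540)), Rational(1, 2)) = Pow(Add(Rational(-11770955411, 15540), Mul(135, I, Pow(3, Rational(1, 2)))), Rational(1, 2))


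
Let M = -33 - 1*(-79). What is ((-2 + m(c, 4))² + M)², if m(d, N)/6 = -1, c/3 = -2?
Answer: 12100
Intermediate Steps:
c = -6 (c = 3*(-2) = -6)
m(d, N) = -6 (m(d, N) = 6*(-1) = -6)
M = 46 (M = -33 + 79 = 46)
((-2 + m(c, 4))² + M)² = ((-2 - 6)² + 46)² = ((-8)² + 46)² = (64 + 46)² = 110² = 12100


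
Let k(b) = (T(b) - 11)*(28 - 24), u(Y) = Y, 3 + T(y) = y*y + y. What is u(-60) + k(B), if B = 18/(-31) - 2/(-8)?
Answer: -449307/3844 ≈ -116.89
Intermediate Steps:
T(y) = -3 + y + y² (T(y) = -3 + (y*y + y) = -3 + (y² + y) = -3 + (y + y²) = -3 + y + y²)
B = -41/124 (B = 18*(-1/31) - 2*(-⅛) = -18/31 + ¼ = -41/124 ≈ -0.33065)
k(b) = -56 + 4*b + 4*b² (k(b) = ((-3 + b + b²) - 11)*(28 - 24) = (-14 + b + b²)*4 = -56 + 4*b + 4*b²)
u(-60) + k(B) = -60 + (-56 + 4*(-41/124) + 4*(-41/124)²) = -60 + (-56 - 41/31 + 4*(1681/15376)) = -60 + (-56 - 41/31 + 1681/3844) = -60 - 218667/3844 = -449307/3844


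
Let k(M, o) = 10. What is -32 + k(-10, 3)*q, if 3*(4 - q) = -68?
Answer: 704/3 ≈ 234.67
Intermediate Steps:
q = 80/3 (q = 4 - ⅓*(-68) = 4 + 68/3 = 80/3 ≈ 26.667)
-32 + k(-10, 3)*q = -32 + 10*(80/3) = -32 + 800/3 = 704/3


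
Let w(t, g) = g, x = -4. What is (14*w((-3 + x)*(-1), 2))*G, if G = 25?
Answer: 700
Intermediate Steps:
(14*w((-3 + x)*(-1), 2))*G = (14*2)*25 = 28*25 = 700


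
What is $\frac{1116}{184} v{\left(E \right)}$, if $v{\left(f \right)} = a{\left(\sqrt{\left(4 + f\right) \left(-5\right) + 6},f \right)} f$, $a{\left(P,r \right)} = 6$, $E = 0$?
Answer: $0$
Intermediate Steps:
$v{\left(f \right)} = 6 f$
$\frac{1116}{184} v{\left(E \right)} = \frac{1116}{184} \cdot 6 \cdot 0 = 1116 \cdot \frac{1}{184} \cdot 0 = \frac{279}{46} \cdot 0 = 0$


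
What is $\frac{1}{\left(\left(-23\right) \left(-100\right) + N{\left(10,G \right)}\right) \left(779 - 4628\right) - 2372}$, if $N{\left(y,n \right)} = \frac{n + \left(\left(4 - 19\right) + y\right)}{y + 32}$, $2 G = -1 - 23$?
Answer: $- \frac{14}{123949197} \approx -1.1295 \cdot 10^{-7}$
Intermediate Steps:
$G = -12$ ($G = \frac{-1 - 23}{2} = \frac{1}{2} \left(-24\right) = -12$)
$N{\left(y,n \right)} = \frac{-15 + n + y}{32 + y}$ ($N{\left(y,n \right)} = \frac{n + \left(-15 + y\right)}{32 + y} = \frac{-15 + n + y}{32 + y}$)
$\frac{1}{\left(\left(-23\right) \left(-100\right) + N{\left(10,G \right)}\right) \left(779 - 4628\right) - 2372} = \frac{1}{\left(\left(-23\right) \left(-100\right) + \frac{-15 - 12 + 10}{32 + 10}\right) \left(779 - 4628\right) - 2372} = \frac{1}{\left(2300 + \frac{1}{42} \left(-17\right)\right) \left(-3849\right) - 2372} = \frac{1}{\left(2300 - \frac{17}{42}\right) \left(-3849\right) - 2372} = \frac{1}{\frac{96583}{42} \left(-3849\right) - 2372} = \frac{1}{- \frac{123915989}{14} - 2372} = \frac{1}{- \frac{123949197}{14}} = - \frac{14}{123949197}$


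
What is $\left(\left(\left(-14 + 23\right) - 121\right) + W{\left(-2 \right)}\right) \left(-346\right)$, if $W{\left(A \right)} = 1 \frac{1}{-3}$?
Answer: $\frac{116602}{3} \approx 38867.0$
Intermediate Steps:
$W{\left(A \right)} = - \frac{1}{3}$ ($W{\left(A \right)} = 1 \left(- \frac{1}{3}\right) = - \frac{1}{3}$)
$\left(\left(\left(-14 + 23\right) - 121\right) + W{\left(-2 \right)}\right) \left(-346\right) = \left(\left(\left(-14 + 23\right) - 121\right) - \frac{1}{3}\right) \left(-346\right) = \left(\left(9 - 121\right) - \frac{1}{3}\right) \left(-346\right) = \left(-112 - \frac{1}{3}\right) \left(-346\right) = \left(- \frac{337}{3}\right) \left(-346\right) = \frac{116602}{3}$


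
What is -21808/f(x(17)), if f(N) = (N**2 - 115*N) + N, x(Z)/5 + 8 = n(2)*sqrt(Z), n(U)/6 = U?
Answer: -4590584/6981395 - 793266*sqrt(17)/6981395 ≈ -1.1260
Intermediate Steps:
n(U) = 6*U
x(Z) = -40 + 60*sqrt(Z) (x(Z) = -40 + 5*((6*2)*sqrt(Z)) = -40 + 5*(12*sqrt(Z)) = -40 + 60*sqrt(Z))
f(N) = N**2 - 114*N
-21808/f(x(17)) = -21808*1/((-114 + (-40 + 60*sqrt(17)))*(-40 + 60*sqrt(17))) = -21808*1/((-154 + 60*sqrt(17))*(-40 + 60*sqrt(17))) = -21808/((-154 + 60*sqrt(17))*(-40 + 60*sqrt(17)))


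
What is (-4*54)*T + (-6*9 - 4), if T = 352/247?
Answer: -90358/247 ≈ -365.82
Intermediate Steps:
T = 352/247 (T = 352*(1/247) = 352/247 ≈ 1.4251)
(-4*54)*T + (-6*9 - 4) = -4*54*(352/247) + (-6*9 - 4) = -216*352/247 + (-54 - 4) = -76032/247 - 58 = -90358/247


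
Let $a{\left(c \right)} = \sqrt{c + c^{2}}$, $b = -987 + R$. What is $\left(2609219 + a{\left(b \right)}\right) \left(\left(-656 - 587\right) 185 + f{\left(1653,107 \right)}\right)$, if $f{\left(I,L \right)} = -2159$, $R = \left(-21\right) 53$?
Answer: $-605636258966 - 2321140 \sqrt{44079} \approx -6.0612 \cdot 10^{11}$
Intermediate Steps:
$R = -1113$
$b = -2100$ ($b = -987 - 1113 = -2100$)
$\left(2609219 + a{\left(b \right)}\right) \left(\left(-656 - 587\right) 185 + f{\left(1653,107 \right)}\right) = \left(2609219 + \sqrt{- 2100 \left(1 - 2100\right)}\right) \left(\left(-656 - 587\right) 185 - 2159\right) = \left(2609219 + \sqrt{\left(-2100\right) \left(-2099\right)}\right) \left(\left(-1243\right) 185 - 2159\right) = \left(2609219 + \sqrt{4407900}\right) \left(-229955 - 2159\right) = \left(2609219 + 10 \sqrt{44079}\right) \left(-232114\right) = -605636258966 - 2321140 \sqrt{44079}$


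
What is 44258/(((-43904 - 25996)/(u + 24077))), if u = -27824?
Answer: 27639121/11650 ≈ 2372.5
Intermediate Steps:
44258/(((-43904 - 25996)/(u + 24077))) = 44258/(((-43904 - 25996)/(-27824 + 24077))) = 44258/((-69900/(-3747))) = 44258/((-69900*(-1/3747))) = 44258/(23300/1249) = 44258*(1249/23300) = 27639121/11650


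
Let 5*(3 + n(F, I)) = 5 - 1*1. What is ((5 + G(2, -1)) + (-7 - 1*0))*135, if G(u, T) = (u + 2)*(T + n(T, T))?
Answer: -1998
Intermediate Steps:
n(F, I) = -11/5 (n(F, I) = -3 + (5 - 1*1)/5 = -3 + (5 - 1)/5 = -3 + (1/5)*4 = -3 + 4/5 = -11/5)
G(u, T) = (2 + u)*(-11/5 + T) (G(u, T) = (u + 2)*(T - 11/5) = (2 + u)*(-11/5 + T))
((5 + G(2, -1)) + (-7 - 1*0))*135 = ((5 + (-22/5 + 2*(-1) - 11/5*2 - 1*2)) + (-7 - 1*0))*135 = ((5 + (-22/5 - 2 - 22/5 - 2)) + (-7 + 0))*135 = ((5 - 64/5) - 7)*135 = (-39/5 - 7)*135 = -74/5*135 = -1998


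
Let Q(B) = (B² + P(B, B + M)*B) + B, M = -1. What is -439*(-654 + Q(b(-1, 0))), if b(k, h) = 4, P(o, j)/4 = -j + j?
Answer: 278326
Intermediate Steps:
P(o, j) = 0 (P(o, j) = 4*(-j + j) = 4*0 = 0)
Q(B) = B + B² (Q(B) = (B² + 0*B) + B = (B² + 0) + B = B² + B = B + B²)
-439*(-654 + Q(b(-1, 0))) = -439*(-654 + 4*(1 + 4)) = -439*(-654 + 4*5) = -439*(-654 + 20) = -439*(-634) = 278326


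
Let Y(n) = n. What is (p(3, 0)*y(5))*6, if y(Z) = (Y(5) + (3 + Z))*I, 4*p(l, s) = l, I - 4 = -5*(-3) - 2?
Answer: 1989/2 ≈ 994.50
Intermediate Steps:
I = 17 (I = 4 + (-5*(-3) - 2) = 4 + (15 - 2) = 4 + 13 = 17)
p(l, s) = l/4
y(Z) = 136 + 17*Z (y(Z) = (5 + (3 + Z))*17 = (8 + Z)*17 = 136 + 17*Z)
(p(3, 0)*y(5))*6 = (((¼)*3)*(136 + 17*5))*6 = (3*(136 + 85)/4)*6 = ((¾)*221)*6 = (663/4)*6 = 1989/2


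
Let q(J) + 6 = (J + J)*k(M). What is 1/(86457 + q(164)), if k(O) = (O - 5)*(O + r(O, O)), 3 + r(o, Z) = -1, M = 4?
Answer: 1/86451 ≈ 1.1567e-5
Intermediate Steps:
r(o, Z) = -4 (r(o, Z) = -3 - 1 = -4)
k(O) = (-5 + O)*(-4 + O) (k(O) = (O - 5)*(O - 4) = (-5 + O)*(-4 + O))
q(J) = -6 (q(J) = -6 + (J + J)*(20 + 4**2 - 9*4) = -6 + (2*J)*(20 + 16 - 36) = -6 + (2*J)*0 = -6 + 0 = -6)
1/(86457 + q(164)) = 1/(86457 - 6) = 1/86451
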